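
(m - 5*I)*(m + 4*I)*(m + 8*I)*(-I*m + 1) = -I*m^4 + 8*m^3 - 21*I*m^2 + 188*m + 160*I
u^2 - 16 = (u - 4)*(u + 4)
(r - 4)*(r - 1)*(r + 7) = r^3 + 2*r^2 - 31*r + 28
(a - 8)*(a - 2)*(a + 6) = a^3 - 4*a^2 - 44*a + 96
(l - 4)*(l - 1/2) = l^2 - 9*l/2 + 2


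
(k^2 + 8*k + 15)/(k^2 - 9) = (k + 5)/(k - 3)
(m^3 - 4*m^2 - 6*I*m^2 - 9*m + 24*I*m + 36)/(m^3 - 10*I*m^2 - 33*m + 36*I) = (m - 4)/(m - 4*I)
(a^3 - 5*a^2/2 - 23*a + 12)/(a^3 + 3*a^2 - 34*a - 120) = (a - 1/2)/(a + 5)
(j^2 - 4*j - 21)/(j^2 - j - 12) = (j - 7)/(j - 4)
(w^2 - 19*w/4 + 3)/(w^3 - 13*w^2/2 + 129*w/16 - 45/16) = 4*(w - 4)/(4*w^2 - 23*w + 15)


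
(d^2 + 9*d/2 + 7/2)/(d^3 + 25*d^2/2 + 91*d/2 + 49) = (d + 1)/(d^2 + 9*d + 14)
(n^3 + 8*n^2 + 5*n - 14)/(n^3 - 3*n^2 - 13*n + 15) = (n^2 + 9*n + 14)/(n^2 - 2*n - 15)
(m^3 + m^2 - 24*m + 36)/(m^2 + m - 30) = (m^2 - 5*m + 6)/(m - 5)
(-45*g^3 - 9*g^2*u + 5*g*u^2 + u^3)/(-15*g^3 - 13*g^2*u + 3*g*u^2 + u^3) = (3*g + u)/(g + u)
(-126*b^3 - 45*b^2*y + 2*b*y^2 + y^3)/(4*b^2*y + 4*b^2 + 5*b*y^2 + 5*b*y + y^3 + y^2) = (-126*b^3 - 45*b^2*y + 2*b*y^2 + y^3)/(4*b^2*y + 4*b^2 + 5*b*y^2 + 5*b*y + y^3 + y^2)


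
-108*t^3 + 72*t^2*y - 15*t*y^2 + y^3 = (-6*t + y)^2*(-3*t + y)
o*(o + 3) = o^2 + 3*o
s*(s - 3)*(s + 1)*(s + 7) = s^4 + 5*s^3 - 17*s^2 - 21*s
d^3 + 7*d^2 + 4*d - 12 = (d - 1)*(d + 2)*(d + 6)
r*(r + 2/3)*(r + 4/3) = r^3 + 2*r^2 + 8*r/9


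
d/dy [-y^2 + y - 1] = 1 - 2*y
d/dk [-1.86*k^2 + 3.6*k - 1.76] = 3.6 - 3.72*k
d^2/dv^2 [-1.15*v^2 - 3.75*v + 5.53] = -2.30000000000000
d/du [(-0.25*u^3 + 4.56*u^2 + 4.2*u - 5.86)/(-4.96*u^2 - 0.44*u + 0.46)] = (1.24*u^4 + 0.219999999999999*u^3 + 18.4806*u^2 - 53.936*u - 0.6464)/(24.6016*u^4 + 4.3648*u^3 - 4.3696*u^2 - 0.4048*u + 0.2116)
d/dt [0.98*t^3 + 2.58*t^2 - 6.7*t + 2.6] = 2.94*t^2 + 5.16*t - 6.7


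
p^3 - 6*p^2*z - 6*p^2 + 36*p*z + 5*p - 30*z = (p - 5)*(p - 1)*(p - 6*z)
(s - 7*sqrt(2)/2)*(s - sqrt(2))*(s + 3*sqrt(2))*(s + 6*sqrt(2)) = s^4 + 9*sqrt(2)*s^3/2 - 38*s^2 - 99*sqrt(2)*s + 252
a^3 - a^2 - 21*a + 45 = (a - 3)^2*(a + 5)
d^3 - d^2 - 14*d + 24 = (d - 3)*(d - 2)*(d + 4)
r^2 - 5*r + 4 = (r - 4)*(r - 1)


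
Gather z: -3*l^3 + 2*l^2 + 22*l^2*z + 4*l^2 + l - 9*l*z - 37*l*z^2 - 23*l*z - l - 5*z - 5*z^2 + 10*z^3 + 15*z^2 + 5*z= -3*l^3 + 6*l^2 + 10*z^3 + z^2*(10 - 37*l) + z*(22*l^2 - 32*l)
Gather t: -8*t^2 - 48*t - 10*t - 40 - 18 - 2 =-8*t^2 - 58*t - 60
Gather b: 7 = 7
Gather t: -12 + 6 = -6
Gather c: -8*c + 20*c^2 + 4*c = 20*c^2 - 4*c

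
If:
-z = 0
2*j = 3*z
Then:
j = 0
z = 0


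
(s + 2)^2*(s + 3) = s^3 + 7*s^2 + 16*s + 12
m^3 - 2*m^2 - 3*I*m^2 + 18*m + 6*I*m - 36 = (m - 2)*(m - 6*I)*(m + 3*I)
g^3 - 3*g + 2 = (g - 1)^2*(g + 2)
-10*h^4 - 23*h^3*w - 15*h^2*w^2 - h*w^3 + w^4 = (-5*h + w)*(h + w)^2*(2*h + w)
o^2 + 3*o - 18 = (o - 3)*(o + 6)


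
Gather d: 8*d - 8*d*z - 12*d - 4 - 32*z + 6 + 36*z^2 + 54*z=d*(-8*z - 4) + 36*z^2 + 22*z + 2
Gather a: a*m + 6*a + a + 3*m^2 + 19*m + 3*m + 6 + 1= a*(m + 7) + 3*m^2 + 22*m + 7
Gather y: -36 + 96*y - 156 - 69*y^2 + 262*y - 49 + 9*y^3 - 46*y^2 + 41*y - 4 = 9*y^3 - 115*y^2 + 399*y - 245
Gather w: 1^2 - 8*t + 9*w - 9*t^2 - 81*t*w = -9*t^2 - 8*t + w*(9 - 81*t) + 1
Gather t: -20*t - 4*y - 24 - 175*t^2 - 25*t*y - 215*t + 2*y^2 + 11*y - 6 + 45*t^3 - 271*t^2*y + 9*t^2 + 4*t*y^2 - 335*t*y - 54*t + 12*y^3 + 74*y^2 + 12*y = 45*t^3 + t^2*(-271*y - 166) + t*(4*y^2 - 360*y - 289) + 12*y^3 + 76*y^2 + 19*y - 30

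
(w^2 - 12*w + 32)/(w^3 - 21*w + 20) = (w - 8)/(w^2 + 4*w - 5)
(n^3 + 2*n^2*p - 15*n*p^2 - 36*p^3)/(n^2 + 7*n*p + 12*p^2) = (n^2 - n*p - 12*p^2)/(n + 4*p)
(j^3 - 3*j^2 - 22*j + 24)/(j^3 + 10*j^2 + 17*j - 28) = (j - 6)/(j + 7)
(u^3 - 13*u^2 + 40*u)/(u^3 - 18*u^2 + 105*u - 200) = u/(u - 5)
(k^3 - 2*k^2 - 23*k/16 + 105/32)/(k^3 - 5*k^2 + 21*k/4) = (2*k^2 - k - 35/8)/(k*(2*k - 7))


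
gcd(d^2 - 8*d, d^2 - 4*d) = d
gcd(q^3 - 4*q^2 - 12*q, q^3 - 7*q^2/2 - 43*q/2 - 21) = q + 2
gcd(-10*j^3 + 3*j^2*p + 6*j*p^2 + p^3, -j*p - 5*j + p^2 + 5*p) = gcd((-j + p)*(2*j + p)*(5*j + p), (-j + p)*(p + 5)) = -j + p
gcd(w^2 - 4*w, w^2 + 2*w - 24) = w - 4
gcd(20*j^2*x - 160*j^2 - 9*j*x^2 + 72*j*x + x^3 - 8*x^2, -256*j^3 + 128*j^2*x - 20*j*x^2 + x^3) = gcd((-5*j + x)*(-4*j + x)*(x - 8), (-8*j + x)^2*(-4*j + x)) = -4*j + x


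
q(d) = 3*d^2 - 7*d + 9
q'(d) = 6*d - 7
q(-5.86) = 153.04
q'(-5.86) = -42.16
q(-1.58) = 27.55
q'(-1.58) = -16.48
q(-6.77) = 193.89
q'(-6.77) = -47.62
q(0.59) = 5.91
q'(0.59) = -3.46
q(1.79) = 6.08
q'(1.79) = 3.74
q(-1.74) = 30.26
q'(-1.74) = -17.44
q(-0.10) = 9.73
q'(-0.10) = -7.60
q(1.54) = 5.33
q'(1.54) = 2.24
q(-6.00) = 159.00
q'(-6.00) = -43.00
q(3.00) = 15.00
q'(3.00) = 11.00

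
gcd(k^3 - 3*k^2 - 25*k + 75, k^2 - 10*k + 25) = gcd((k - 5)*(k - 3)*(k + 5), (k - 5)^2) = k - 5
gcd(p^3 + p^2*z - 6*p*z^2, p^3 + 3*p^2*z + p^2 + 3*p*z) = p^2 + 3*p*z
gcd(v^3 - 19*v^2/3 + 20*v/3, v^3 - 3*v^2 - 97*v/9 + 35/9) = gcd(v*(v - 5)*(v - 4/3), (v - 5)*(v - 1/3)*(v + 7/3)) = v - 5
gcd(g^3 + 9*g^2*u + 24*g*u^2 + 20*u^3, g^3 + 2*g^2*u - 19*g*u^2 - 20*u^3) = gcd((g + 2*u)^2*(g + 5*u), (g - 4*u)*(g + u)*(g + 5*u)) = g + 5*u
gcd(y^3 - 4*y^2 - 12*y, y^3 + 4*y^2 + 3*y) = y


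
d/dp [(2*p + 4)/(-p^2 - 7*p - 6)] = 2*(p^2 + 4*p + 8)/(p^4 + 14*p^3 + 61*p^2 + 84*p + 36)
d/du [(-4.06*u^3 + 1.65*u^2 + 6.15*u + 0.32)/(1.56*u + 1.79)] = (-12.6672*u^3 - 19.2282*u^2 + 5.907*u + 10.5093)/(2.4336*u^2 + 5.5848*u + 3.2041)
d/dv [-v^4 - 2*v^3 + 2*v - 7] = -4*v^3 - 6*v^2 + 2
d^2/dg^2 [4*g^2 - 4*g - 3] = 8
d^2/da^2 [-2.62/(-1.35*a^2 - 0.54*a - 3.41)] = (-9.5499*a^2 - 3.81996*a + 2.62*(2.7*a + 0.54)*(5.4*a + 1.08) - 24.12234)/(1.35*a^2 + 0.54*a + 3.41)^3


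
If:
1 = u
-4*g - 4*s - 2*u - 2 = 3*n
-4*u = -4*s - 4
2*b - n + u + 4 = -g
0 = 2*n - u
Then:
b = -25/16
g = -11/8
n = 1/2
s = 0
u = 1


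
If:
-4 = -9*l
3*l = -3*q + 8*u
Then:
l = 4/9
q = 8*u/3 - 4/9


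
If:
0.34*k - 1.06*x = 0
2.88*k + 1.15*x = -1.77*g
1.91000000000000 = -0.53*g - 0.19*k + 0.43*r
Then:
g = -5.72249916915919*x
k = 3.11764705882353*x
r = 4.44186046511628 - 5.6757479499486*x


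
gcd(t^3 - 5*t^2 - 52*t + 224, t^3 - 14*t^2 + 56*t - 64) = t^2 - 12*t + 32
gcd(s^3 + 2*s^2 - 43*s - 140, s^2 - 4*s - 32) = s + 4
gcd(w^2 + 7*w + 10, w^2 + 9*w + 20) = w + 5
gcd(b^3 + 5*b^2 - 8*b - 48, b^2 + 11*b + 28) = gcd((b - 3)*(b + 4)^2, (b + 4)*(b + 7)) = b + 4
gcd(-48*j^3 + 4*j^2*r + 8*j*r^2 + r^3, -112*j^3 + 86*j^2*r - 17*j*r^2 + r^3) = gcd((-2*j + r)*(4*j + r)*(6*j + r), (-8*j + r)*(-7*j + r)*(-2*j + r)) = -2*j + r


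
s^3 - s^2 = s^2*(s - 1)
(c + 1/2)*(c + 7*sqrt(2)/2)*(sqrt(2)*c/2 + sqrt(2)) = sqrt(2)*c^3/2 + 5*sqrt(2)*c^2/4 + 7*c^2/2 + sqrt(2)*c/2 + 35*c/4 + 7/2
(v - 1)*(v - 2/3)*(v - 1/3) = v^3 - 2*v^2 + 11*v/9 - 2/9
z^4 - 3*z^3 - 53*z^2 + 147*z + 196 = (z - 7)*(z - 4)*(z + 1)*(z + 7)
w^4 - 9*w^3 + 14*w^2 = w^2*(w - 7)*(w - 2)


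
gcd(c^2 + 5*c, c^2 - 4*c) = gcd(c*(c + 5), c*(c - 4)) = c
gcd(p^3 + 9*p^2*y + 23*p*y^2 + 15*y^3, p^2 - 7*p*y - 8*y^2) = p + y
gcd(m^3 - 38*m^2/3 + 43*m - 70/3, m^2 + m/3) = 1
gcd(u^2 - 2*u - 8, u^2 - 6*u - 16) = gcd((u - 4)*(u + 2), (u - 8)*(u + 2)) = u + 2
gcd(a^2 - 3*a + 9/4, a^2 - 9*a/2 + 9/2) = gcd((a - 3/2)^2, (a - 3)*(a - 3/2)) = a - 3/2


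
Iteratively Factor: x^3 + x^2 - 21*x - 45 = (x - 5)*(x^2 + 6*x + 9) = (x - 5)*(x + 3)*(x + 3)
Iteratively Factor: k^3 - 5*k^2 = (k)*(k^2 - 5*k) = k^2*(k - 5)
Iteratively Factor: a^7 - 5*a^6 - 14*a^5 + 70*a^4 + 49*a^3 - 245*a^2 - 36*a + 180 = (a + 2)*(a^6 - 7*a^5 + 70*a^3 - 91*a^2 - 63*a + 90) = (a - 3)*(a + 2)*(a^5 - 4*a^4 - 12*a^3 + 34*a^2 + 11*a - 30) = (a - 3)*(a + 1)*(a + 2)*(a^4 - 5*a^3 - 7*a^2 + 41*a - 30) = (a - 5)*(a - 3)*(a + 1)*(a + 2)*(a^3 - 7*a + 6) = (a - 5)*(a - 3)*(a - 1)*(a + 1)*(a + 2)*(a^2 + a - 6) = (a - 5)*(a - 3)*(a - 1)*(a + 1)*(a + 2)*(a + 3)*(a - 2)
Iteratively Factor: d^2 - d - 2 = (d - 2)*(d + 1)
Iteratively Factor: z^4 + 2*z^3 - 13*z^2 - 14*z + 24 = (z + 2)*(z^3 - 13*z + 12) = (z - 3)*(z + 2)*(z^2 + 3*z - 4) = (z - 3)*(z + 2)*(z + 4)*(z - 1)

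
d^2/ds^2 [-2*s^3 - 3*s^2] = -12*s - 6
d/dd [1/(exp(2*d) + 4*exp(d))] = 2*(-exp(d) - 2)*exp(-d)/(exp(d) + 4)^2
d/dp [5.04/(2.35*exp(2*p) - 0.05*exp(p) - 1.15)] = (0.252 - 23.688*exp(p))*exp(p)/(-2.35*exp(2*p) + 0.05*exp(p) + 1.15)^2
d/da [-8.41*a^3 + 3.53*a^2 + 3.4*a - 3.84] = -25.23*a^2 + 7.06*a + 3.4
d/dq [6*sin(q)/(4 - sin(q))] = 24*cos(q)/(sin(q) - 4)^2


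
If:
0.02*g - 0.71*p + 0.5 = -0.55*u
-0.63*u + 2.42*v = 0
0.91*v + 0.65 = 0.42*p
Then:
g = 29.9404761904762 - 28.718253968254*v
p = 2.16666666666667*v + 1.54761904761905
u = 3.84126984126984*v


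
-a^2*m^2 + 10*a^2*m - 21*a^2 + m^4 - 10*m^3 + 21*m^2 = (-a + m)*(a + m)*(m - 7)*(m - 3)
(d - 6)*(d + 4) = d^2 - 2*d - 24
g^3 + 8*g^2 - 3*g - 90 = (g - 3)*(g + 5)*(g + 6)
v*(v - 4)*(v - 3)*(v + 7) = v^4 - 37*v^2 + 84*v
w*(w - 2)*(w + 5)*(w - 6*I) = w^4 + 3*w^3 - 6*I*w^3 - 10*w^2 - 18*I*w^2 + 60*I*w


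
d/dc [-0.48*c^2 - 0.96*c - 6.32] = -0.96*c - 0.96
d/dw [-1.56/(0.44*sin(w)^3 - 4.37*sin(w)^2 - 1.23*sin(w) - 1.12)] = (2.0592*sin(w)^2 - 13.6344*sin(w) - 1.9188)*cos(w)/(-0.44*sin(w)^3 + 4.37*sin(w)^2 + 1.23*sin(w) + 1.12)^2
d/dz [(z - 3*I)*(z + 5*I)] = 2*z + 2*I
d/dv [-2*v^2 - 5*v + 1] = -4*v - 5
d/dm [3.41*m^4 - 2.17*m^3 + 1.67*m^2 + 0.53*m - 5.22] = 13.64*m^3 - 6.51*m^2 + 3.34*m + 0.53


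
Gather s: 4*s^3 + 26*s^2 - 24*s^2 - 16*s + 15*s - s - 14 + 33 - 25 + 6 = 4*s^3 + 2*s^2 - 2*s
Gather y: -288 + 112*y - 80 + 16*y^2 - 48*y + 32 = 16*y^2 + 64*y - 336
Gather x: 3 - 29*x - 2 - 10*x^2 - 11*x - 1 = -10*x^2 - 40*x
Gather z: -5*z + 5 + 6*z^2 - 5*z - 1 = 6*z^2 - 10*z + 4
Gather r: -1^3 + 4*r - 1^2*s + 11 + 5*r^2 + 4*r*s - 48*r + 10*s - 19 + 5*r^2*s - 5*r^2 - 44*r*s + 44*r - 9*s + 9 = 5*r^2*s - 40*r*s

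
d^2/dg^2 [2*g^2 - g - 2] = 4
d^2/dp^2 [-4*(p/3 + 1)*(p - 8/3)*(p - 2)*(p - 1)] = -16*p^2 + 64*p/3 + 56/3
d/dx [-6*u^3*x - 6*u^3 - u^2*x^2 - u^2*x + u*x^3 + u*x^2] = u*(-6*u^2 - 2*u*x - u + 3*x^2 + 2*x)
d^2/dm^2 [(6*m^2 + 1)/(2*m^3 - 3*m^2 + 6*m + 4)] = 6*(8*m^6 - 64*m^4 - 92*m^3 + 93*m^2 - 26*m + 48)/(8*m^9 - 36*m^8 + 126*m^7 - 195*m^6 + 234*m^5 + 72*m^4 - 120*m^3 + 288*m^2 + 288*m + 64)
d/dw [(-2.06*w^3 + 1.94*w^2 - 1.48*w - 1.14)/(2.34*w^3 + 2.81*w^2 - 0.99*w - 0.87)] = (1.77635683940025e-15*w^5 - 10.3282*w^4 + 11.0052*w^3 + 15.6176*w^2 + 3.0312*w + 0.159)/(5.4756*w^6 + 13.1508*w^5 + 3.2629*w^4 - 9.6354*w^3 - 3.9093*w^2 + 1.7226*w + 0.7569)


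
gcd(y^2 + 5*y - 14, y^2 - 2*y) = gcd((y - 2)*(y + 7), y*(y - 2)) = y - 2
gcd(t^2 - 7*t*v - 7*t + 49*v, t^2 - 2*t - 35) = t - 7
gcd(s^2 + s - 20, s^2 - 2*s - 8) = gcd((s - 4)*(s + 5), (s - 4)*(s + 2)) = s - 4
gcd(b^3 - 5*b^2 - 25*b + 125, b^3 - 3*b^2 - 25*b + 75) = b^2 - 25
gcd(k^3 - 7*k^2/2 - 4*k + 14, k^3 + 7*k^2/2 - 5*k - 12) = k - 2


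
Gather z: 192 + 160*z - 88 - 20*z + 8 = 140*z + 112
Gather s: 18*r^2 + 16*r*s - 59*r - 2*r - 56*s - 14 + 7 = 18*r^2 - 61*r + s*(16*r - 56) - 7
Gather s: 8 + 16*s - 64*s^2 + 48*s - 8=-64*s^2 + 64*s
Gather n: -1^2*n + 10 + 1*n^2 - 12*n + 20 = n^2 - 13*n + 30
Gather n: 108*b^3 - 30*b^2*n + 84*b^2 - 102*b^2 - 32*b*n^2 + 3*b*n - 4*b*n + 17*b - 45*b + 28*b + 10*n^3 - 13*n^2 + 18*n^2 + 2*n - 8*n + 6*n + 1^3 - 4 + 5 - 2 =108*b^3 - 18*b^2 + 10*n^3 + n^2*(5 - 32*b) + n*(-30*b^2 - b)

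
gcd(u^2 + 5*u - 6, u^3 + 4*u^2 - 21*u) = 1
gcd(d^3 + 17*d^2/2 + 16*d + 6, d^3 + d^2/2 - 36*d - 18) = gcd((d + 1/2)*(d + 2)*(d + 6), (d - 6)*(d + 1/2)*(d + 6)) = d^2 + 13*d/2 + 3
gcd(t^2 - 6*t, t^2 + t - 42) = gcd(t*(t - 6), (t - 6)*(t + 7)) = t - 6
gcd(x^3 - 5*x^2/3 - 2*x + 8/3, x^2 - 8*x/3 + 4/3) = x - 2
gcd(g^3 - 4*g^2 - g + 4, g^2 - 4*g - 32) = 1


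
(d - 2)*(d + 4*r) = d^2 + 4*d*r - 2*d - 8*r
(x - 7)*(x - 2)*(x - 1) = x^3 - 10*x^2 + 23*x - 14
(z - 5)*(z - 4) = z^2 - 9*z + 20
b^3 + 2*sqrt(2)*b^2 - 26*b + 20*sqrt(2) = (b - 2*sqrt(2))*(b - sqrt(2))*(b + 5*sqrt(2))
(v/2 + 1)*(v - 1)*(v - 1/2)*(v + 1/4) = v^4/2 + 3*v^3/8 - 19*v^2/16 + 3*v/16 + 1/8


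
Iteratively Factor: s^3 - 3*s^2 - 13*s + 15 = (s - 5)*(s^2 + 2*s - 3) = (s - 5)*(s - 1)*(s + 3)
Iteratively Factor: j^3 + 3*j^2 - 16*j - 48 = (j - 4)*(j^2 + 7*j + 12) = (j - 4)*(j + 4)*(j + 3)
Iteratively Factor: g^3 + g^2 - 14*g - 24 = (g + 2)*(g^2 - g - 12) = (g - 4)*(g + 2)*(g + 3)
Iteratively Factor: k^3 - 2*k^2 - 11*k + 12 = (k - 4)*(k^2 + 2*k - 3) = (k - 4)*(k - 1)*(k + 3)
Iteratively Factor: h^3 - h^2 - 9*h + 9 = (h - 1)*(h^2 - 9) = (h - 1)*(h + 3)*(h - 3)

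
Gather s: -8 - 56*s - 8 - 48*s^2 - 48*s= -48*s^2 - 104*s - 16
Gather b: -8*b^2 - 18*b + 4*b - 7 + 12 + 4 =-8*b^2 - 14*b + 9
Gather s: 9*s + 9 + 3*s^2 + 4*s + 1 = 3*s^2 + 13*s + 10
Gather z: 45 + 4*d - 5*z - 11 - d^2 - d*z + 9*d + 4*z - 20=-d^2 + 13*d + z*(-d - 1) + 14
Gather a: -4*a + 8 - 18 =-4*a - 10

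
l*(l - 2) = l^2 - 2*l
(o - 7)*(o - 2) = o^2 - 9*o + 14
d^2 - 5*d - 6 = (d - 6)*(d + 1)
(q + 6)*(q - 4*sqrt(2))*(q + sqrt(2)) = q^3 - 3*sqrt(2)*q^2 + 6*q^2 - 18*sqrt(2)*q - 8*q - 48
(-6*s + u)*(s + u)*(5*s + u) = -30*s^3 - 31*s^2*u + u^3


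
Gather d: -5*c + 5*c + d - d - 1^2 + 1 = 0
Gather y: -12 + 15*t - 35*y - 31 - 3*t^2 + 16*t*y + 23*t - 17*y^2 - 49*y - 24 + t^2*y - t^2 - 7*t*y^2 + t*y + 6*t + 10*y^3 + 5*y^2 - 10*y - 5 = -4*t^2 + 44*t + 10*y^3 + y^2*(-7*t - 12) + y*(t^2 + 17*t - 94) - 72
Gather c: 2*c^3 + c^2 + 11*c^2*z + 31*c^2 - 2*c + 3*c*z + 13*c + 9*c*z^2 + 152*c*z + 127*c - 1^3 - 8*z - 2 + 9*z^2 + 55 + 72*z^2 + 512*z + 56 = 2*c^3 + c^2*(11*z + 32) + c*(9*z^2 + 155*z + 138) + 81*z^2 + 504*z + 108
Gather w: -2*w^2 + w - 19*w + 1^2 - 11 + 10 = -2*w^2 - 18*w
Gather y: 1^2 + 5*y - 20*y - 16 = -15*y - 15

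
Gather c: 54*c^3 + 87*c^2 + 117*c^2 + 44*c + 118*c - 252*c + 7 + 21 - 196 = 54*c^3 + 204*c^2 - 90*c - 168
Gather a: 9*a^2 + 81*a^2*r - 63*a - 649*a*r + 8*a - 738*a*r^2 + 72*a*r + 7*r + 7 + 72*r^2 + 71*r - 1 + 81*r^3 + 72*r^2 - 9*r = a^2*(81*r + 9) + a*(-738*r^2 - 577*r - 55) + 81*r^3 + 144*r^2 + 69*r + 6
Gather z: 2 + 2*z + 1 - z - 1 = z + 2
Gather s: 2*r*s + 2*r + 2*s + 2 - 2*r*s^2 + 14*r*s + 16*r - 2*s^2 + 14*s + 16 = 18*r + s^2*(-2*r - 2) + s*(16*r + 16) + 18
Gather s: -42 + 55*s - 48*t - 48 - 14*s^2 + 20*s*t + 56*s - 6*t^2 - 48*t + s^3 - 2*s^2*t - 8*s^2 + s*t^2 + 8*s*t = s^3 + s^2*(-2*t - 22) + s*(t^2 + 28*t + 111) - 6*t^2 - 96*t - 90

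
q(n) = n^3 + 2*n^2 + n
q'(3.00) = 40.00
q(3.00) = 48.00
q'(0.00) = 1.00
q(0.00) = 0.00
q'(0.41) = 3.14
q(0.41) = 0.82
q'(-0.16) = 0.44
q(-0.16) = -0.11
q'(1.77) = 17.48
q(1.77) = 13.58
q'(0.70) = 5.27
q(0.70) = 2.02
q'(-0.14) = 0.50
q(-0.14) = -0.10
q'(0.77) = 5.86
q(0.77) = 2.41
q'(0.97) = 7.70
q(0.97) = 3.76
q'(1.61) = 15.22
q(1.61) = 10.97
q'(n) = 3*n^2 + 4*n + 1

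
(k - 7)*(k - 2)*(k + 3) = k^3 - 6*k^2 - 13*k + 42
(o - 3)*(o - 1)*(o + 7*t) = o^3 + 7*o^2*t - 4*o^2 - 28*o*t + 3*o + 21*t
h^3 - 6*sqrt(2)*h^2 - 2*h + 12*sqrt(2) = (h - 6*sqrt(2))*(h - sqrt(2))*(h + sqrt(2))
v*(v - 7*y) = v^2 - 7*v*y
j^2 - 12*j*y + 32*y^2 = (j - 8*y)*(j - 4*y)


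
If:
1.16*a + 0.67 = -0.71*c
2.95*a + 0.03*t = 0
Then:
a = -0.0101694915254237*t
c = 0.0166149439006923*t - 0.943661971830986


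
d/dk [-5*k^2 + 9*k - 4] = 9 - 10*k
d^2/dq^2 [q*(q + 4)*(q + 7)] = 6*q + 22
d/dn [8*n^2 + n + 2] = 16*n + 1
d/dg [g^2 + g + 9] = 2*g + 1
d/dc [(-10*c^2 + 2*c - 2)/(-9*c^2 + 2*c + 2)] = 2*(-c^2 - 38*c + 4)/(81*c^4 - 36*c^3 - 32*c^2 + 8*c + 4)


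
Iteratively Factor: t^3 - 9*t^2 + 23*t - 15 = (t - 3)*(t^2 - 6*t + 5) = (t - 3)*(t - 1)*(t - 5)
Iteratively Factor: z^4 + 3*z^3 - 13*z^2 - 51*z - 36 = (z - 4)*(z^3 + 7*z^2 + 15*z + 9) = (z - 4)*(z + 1)*(z^2 + 6*z + 9) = (z - 4)*(z + 1)*(z + 3)*(z + 3)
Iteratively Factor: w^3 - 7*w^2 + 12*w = (w - 3)*(w^2 - 4*w) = w*(w - 3)*(w - 4)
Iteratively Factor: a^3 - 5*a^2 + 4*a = (a)*(a^2 - 5*a + 4) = a*(a - 1)*(a - 4)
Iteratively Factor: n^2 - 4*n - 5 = (n - 5)*(n + 1)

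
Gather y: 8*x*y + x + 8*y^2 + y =x + 8*y^2 + y*(8*x + 1)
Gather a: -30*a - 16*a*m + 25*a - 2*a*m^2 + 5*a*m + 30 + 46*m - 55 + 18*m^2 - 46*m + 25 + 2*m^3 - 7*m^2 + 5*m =a*(-2*m^2 - 11*m - 5) + 2*m^3 + 11*m^2 + 5*m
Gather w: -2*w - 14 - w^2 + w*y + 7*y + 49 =-w^2 + w*(y - 2) + 7*y + 35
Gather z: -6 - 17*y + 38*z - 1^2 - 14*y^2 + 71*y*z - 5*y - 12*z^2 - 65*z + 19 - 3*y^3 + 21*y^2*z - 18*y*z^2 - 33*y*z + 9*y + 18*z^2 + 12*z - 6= -3*y^3 - 14*y^2 - 13*y + z^2*(6 - 18*y) + z*(21*y^2 + 38*y - 15) + 6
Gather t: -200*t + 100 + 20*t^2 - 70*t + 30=20*t^2 - 270*t + 130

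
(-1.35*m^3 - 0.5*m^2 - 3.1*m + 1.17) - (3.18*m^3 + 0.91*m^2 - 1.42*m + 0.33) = -4.53*m^3 - 1.41*m^2 - 1.68*m + 0.84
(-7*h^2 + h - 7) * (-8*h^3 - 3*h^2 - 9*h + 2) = 56*h^5 + 13*h^4 + 116*h^3 - 2*h^2 + 65*h - 14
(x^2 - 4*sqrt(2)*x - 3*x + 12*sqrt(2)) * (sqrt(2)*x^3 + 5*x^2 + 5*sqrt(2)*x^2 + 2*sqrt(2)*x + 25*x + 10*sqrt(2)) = sqrt(2)*x^5 - 3*x^4 + 2*sqrt(2)*x^4 - 33*sqrt(2)*x^3 - 6*x^3 - 36*sqrt(2)*x^2 + 29*x^2 - 32*x + 270*sqrt(2)*x + 240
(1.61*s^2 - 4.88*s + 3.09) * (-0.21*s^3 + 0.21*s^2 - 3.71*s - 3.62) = -0.3381*s^5 + 1.3629*s^4 - 7.6468*s^3 + 12.9255*s^2 + 6.2017*s - 11.1858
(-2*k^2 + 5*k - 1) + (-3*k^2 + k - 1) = -5*k^2 + 6*k - 2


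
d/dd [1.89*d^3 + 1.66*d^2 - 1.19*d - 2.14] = 5.67*d^2 + 3.32*d - 1.19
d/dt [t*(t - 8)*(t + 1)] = 3*t^2 - 14*t - 8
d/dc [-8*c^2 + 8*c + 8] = 8 - 16*c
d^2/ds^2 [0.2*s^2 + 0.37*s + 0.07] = 0.400000000000000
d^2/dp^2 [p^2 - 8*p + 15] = 2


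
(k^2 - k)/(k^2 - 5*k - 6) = k*(1 - k)/(-k^2 + 5*k + 6)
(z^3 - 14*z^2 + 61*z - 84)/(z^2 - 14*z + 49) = (z^2 - 7*z + 12)/(z - 7)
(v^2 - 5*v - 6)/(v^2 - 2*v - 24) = (v + 1)/(v + 4)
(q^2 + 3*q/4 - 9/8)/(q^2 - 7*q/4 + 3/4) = (q + 3/2)/(q - 1)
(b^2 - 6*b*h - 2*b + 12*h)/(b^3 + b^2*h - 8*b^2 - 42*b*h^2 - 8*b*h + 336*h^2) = (b - 2)/(b^2 + 7*b*h - 8*b - 56*h)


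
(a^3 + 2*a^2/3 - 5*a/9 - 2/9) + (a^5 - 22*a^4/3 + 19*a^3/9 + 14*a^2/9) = a^5 - 22*a^4/3 + 28*a^3/9 + 20*a^2/9 - 5*a/9 - 2/9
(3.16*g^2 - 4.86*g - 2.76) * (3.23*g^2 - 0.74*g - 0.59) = 10.2068*g^4 - 18.0362*g^3 - 7.1828*g^2 + 4.9098*g + 1.6284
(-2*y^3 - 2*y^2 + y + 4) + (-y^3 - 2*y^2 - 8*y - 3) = -3*y^3 - 4*y^2 - 7*y + 1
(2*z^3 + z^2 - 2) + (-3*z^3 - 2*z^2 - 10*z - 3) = -z^3 - z^2 - 10*z - 5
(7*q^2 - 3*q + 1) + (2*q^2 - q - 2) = 9*q^2 - 4*q - 1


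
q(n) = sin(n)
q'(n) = cos(n)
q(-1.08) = -0.88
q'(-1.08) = 0.47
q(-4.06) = 0.79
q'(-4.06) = -0.61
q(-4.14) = 0.84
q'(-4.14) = -0.54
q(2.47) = 0.62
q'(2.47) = -0.78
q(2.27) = 0.77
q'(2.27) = -0.64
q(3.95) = -0.72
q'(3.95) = -0.69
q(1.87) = 0.96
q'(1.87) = -0.29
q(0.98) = 0.83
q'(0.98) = 0.56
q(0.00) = 0.00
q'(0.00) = 1.00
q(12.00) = -0.54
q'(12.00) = 0.84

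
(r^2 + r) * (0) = 0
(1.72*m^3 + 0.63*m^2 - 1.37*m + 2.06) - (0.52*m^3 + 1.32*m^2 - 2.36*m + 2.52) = 1.2*m^3 - 0.69*m^2 + 0.99*m - 0.46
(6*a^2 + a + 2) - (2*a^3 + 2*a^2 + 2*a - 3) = -2*a^3 + 4*a^2 - a + 5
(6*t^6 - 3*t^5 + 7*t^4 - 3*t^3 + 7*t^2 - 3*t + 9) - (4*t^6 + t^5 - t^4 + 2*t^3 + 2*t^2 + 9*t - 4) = 2*t^6 - 4*t^5 + 8*t^4 - 5*t^3 + 5*t^2 - 12*t + 13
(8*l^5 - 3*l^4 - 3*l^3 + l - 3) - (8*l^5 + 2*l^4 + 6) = -5*l^4 - 3*l^3 + l - 9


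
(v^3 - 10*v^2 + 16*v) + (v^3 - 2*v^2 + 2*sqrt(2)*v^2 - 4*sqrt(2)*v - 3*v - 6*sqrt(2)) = 2*v^3 - 12*v^2 + 2*sqrt(2)*v^2 - 4*sqrt(2)*v + 13*v - 6*sqrt(2)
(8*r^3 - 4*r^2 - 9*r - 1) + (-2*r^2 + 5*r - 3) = 8*r^3 - 6*r^2 - 4*r - 4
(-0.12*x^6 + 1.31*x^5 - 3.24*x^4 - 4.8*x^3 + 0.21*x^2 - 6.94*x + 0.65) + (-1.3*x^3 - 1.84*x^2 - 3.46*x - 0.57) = -0.12*x^6 + 1.31*x^5 - 3.24*x^4 - 6.1*x^3 - 1.63*x^2 - 10.4*x + 0.0800000000000001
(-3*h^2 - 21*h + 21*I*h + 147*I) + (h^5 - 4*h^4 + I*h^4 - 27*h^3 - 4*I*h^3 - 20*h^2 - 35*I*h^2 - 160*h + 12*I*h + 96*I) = h^5 - 4*h^4 + I*h^4 - 27*h^3 - 4*I*h^3 - 23*h^2 - 35*I*h^2 - 181*h + 33*I*h + 243*I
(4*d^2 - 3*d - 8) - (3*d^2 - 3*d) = d^2 - 8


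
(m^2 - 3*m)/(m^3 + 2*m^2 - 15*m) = 1/(m + 5)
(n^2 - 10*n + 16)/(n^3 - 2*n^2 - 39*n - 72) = (n - 2)/(n^2 + 6*n + 9)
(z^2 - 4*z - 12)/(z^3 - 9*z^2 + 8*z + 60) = 1/(z - 5)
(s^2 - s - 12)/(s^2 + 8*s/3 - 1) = 3*(s - 4)/(3*s - 1)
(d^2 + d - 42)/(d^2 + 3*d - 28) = (d - 6)/(d - 4)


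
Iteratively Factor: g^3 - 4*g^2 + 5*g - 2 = (g - 2)*(g^2 - 2*g + 1) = (g - 2)*(g - 1)*(g - 1)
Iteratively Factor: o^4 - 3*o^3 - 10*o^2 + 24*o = (o - 4)*(o^3 + o^2 - 6*o) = (o - 4)*(o + 3)*(o^2 - 2*o) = (o - 4)*(o - 2)*(o + 3)*(o)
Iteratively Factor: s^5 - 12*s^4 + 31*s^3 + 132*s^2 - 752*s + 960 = (s + 4)*(s^4 - 16*s^3 + 95*s^2 - 248*s + 240) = (s - 4)*(s + 4)*(s^3 - 12*s^2 + 47*s - 60) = (s - 4)^2*(s + 4)*(s^2 - 8*s + 15) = (s - 5)*(s - 4)^2*(s + 4)*(s - 3)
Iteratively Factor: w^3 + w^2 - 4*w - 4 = (w + 2)*(w^2 - w - 2) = (w - 2)*(w + 2)*(w + 1)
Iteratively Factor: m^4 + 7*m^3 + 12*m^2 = (m + 3)*(m^3 + 4*m^2) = m*(m + 3)*(m^2 + 4*m) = m^2*(m + 3)*(m + 4)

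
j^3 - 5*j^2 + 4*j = j*(j - 4)*(j - 1)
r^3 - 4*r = r*(r - 2)*(r + 2)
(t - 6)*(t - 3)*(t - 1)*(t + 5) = t^4 - 5*t^3 - 23*t^2 + 117*t - 90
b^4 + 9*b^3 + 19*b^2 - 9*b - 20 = (b - 1)*(b + 1)*(b + 4)*(b + 5)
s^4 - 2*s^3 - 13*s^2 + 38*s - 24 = (s - 3)*(s - 2)*(s - 1)*(s + 4)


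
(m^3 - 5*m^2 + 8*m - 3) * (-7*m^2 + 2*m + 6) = -7*m^5 + 37*m^4 - 60*m^3 + 7*m^2 + 42*m - 18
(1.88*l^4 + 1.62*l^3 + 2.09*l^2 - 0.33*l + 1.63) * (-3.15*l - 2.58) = -5.922*l^5 - 9.9534*l^4 - 10.7631*l^3 - 4.3527*l^2 - 4.2831*l - 4.2054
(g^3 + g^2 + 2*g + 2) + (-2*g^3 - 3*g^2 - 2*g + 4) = -g^3 - 2*g^2 + 6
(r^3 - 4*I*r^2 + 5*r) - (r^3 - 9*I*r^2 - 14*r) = 5*I*r^2 + 19*r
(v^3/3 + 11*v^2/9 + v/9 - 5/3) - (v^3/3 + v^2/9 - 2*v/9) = 10*v^2/9 + v/3 - 5/3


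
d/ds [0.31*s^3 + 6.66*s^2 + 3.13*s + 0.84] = 0.93*s^2 + 13.32*s + 3.13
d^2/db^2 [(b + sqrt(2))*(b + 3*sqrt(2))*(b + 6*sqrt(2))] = 6*b + 20*sqrt(2)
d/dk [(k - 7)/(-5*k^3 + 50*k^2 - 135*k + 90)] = (-k^3 + 10*k^2 - 27*k + (k - 7)*(3*k^2 - 20*k + 27) + 18)/(5*(k^3 - 10*k^2 + 27*k - 18)^2)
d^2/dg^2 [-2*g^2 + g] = -4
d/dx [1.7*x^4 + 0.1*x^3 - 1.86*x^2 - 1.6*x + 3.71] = 6.8*x^3 + 0.3*x^2 - 3.72*x - 1.6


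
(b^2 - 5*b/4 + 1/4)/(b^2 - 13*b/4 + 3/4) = (b - 1)/(b - 3)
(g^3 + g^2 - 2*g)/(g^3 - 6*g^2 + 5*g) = (g + 2)/(g - 5)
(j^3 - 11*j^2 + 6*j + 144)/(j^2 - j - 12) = (j^2 - 14*j + 48)/(j - 4)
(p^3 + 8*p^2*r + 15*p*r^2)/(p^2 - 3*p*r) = (p^2 + 8*p*r + 15*r^2)/(p - 3*r)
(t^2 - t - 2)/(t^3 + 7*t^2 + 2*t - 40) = (t + 1)/(t^2 + 9*t + 20)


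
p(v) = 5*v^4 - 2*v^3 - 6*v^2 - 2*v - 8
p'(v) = 20*v^3 - 6*v^2 - 12*v - 2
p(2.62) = 145.20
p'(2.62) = 285.07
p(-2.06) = 78.18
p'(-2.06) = -177.58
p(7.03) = 11198.68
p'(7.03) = 6565.69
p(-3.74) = 998.45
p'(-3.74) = -1087.32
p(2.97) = 269.78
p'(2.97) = 433.40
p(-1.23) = 0.55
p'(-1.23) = -33.53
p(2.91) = 244.63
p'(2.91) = 405.11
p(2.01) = 29.11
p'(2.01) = 112.05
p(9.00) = 30835.00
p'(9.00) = 13984.00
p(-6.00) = 6700.00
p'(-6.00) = -4466.00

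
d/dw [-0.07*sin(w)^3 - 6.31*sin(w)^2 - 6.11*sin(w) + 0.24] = (-12.62*sin(w) + 0.105*cos(2*w) - 6.215)*cos(w)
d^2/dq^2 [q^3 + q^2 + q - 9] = 6*q + 2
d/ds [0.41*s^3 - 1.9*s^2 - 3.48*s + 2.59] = 1.23*s^2 - 3.8*s - 3.48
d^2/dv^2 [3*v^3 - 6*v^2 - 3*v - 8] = 18*v - 12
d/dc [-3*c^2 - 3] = -6*c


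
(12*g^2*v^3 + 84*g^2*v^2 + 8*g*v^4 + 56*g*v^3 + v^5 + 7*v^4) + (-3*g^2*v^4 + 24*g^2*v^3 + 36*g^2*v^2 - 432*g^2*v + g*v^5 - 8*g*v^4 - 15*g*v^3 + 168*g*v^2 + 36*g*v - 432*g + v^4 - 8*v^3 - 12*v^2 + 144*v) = -3*g^2*v^4 + 36*g^2*v^3 + 120*g^2*v^2 - 432*g^2*v + g*v^5 + 41*g*v^3 + 168*g*v^2 + 36*g*v - 432*g + v^5 + 8*v^4 - 8*v^3 - 12*v^2 + 144*v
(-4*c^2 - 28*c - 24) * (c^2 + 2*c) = -4*c^4 - 36*c^3 - 80*c^2 - 48*c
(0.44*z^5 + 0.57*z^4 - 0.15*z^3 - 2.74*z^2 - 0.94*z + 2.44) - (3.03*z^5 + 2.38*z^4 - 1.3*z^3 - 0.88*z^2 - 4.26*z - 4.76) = -2.59*z^5 - 1.81*z^4 + 1.15*z^3 - 1.86*z^2 + 3.32*z + 7.2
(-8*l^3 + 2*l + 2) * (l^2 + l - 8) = -8*l^5 - 8*l^4 + 66*l^3 + 4*l^2 - 14*l - 16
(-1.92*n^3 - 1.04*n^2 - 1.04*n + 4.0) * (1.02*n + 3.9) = -1.9584*n^4 - 8.5488*n^3 - 5.1168*n^2 + 0.024*n + 15.6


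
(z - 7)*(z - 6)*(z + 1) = z^3 - 12*z^2 + 29*z + 42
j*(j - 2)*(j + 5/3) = j^3 - j^2/3 - 10*j/3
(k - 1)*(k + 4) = k^2 + 3*k - 4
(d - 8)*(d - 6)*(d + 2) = d^3 - 12*d^2 + 20*d + 96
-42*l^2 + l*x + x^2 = (-6*l + x)*(7*l + x)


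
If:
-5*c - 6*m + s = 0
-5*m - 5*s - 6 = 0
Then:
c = 7*s/5 + 36/25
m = -s - 6/5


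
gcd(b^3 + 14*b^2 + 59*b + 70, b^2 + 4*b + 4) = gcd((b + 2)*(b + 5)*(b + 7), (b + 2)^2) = b + 2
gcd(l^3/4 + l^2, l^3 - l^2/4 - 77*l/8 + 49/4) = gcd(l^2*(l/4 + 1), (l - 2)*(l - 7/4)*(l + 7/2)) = 1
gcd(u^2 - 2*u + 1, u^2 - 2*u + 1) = u^2 - 2*u + 1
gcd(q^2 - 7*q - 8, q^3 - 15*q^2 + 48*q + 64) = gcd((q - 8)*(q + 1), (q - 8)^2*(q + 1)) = q^2 - 7*q - 8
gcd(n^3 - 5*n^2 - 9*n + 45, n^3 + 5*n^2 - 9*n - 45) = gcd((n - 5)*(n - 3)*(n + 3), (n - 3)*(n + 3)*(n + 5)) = n^2 - 9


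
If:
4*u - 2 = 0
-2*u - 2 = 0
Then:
No Solution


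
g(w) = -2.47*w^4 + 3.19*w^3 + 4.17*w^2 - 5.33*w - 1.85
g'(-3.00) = 322.54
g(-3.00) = -234.53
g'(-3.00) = 322.54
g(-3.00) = -234.53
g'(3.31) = -231.17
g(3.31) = -154.61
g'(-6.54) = 3113.15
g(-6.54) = -5199.60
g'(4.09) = -487.10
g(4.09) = -426.82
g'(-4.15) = 831.04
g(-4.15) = -868.55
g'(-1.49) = 36.17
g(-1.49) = -7.38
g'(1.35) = -0.94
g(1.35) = -1.80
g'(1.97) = -27.30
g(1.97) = -8.98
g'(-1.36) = 25.88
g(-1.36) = -3.36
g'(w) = -9.88*w^3 + 9.57*w^2 + 8.34*w - 5.33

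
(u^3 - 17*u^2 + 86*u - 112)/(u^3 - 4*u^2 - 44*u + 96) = (u - 7)/(u + 6)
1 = 1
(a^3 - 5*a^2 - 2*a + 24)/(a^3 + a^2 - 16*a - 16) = (a^2 - a - 6)/(a^2 + 5*a + 4)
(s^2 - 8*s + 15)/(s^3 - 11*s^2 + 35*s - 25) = (s - 3)/(s^2 - 6*s + 5)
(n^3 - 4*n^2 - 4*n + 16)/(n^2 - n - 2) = (n^2 - 2*n - 8)/(n + 1)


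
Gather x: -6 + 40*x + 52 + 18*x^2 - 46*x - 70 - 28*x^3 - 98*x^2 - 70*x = -28*x^3 - 80*x^2 - 76*x - 24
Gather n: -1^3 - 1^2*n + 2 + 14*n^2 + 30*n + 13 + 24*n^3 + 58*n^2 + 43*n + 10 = 24*n^3 + 72*n^2 + 72*n + 24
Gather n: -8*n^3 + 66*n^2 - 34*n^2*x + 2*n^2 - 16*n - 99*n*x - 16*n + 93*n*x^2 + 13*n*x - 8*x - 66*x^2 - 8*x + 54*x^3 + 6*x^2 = -8*n^3 + n^2*(68 - 34*x) + n*(93*x^2 - 86*x - 32) + 54*x^3 - 60*x^2 - 16*x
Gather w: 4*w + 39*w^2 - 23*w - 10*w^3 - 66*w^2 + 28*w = -10*w^3 - 27*w^2 + 9*w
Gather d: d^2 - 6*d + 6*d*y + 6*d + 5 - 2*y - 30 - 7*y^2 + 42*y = d^2 + 6*d*y - 7*y^2 + 40*y - 25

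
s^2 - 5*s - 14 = (s - 7)*(s + 2)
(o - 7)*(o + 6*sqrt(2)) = o^2 - 7*o + 6*sqrt(2)*o - 42*sqrt(2)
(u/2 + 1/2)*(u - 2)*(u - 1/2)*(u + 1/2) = u^4/2 - u^3/2 - 9*u^2/8 + u/8 + 1/4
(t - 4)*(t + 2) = t^2 - 2*t - 8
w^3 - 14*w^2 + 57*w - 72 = (w - 8)*(w - 3)^2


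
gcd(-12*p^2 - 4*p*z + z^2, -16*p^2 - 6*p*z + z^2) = 2*p + z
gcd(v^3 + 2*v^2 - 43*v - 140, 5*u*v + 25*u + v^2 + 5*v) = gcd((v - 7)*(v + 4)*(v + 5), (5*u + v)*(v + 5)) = v + 5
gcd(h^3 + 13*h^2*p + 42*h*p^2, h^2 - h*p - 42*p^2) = h + 6*p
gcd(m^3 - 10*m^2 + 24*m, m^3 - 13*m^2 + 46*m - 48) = 1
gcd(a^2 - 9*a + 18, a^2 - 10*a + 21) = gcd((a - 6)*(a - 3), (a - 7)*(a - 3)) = a - 3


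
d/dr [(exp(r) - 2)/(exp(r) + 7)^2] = (11 - exp(r))*exp(r)/(exp(r) + 7)^3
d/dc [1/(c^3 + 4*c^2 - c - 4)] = (-3*c^2 - 8*c + 1)/(c^3 + 4*c^2 - c - 4)^2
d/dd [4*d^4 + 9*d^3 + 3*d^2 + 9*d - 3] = 16*d^3 + 27*d^2 + 6*d + 9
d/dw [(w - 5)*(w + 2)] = 2*w - 3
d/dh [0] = 0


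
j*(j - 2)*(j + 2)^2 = j^4 + 2*j^3 - 4*j^2 - 8*j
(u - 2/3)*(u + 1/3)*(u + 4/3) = u^3 + u^2 - 2*u/3 - 8/27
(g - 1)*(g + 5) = g^2 + 4*g - 5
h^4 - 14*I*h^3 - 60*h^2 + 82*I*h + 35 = (h - 7*I)*(h - 5*I)*(h - I)^2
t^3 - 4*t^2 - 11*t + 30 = (t - 5)*(t - 2)*(t + 3)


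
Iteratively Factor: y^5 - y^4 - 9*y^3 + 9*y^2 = (y)*(y^4 - y^3 - 9*y^2 + 9*y) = y*(y + 3)*(y^3 - 4*y^2 + 3*y) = y^2*(y + 3)*(y^2 - 4*y + 3) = y^2*(y - 1)*(y + 3)*(y - 3)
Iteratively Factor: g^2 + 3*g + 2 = (g + 2)*(g + 1)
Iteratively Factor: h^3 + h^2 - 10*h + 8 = (h - 2)*(h^2 + 3*h - 4) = (h - 2)*(h + 4)*(h - 1)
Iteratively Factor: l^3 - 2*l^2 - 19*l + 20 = (l - 1)*(l^2 - l - 20) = (l - 5)*(l - 1)*(l + 4)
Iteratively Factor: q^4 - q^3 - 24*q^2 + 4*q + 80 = (q + 4)*(q^3 - 5*q^2 - 4*q + 20) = (q - 2)*(q + 4)*(q^2 - 3*q - 10) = (q - 2)*(q + 2)*(q + 4)*(q - 5)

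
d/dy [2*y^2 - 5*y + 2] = 4*y - 5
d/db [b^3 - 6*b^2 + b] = 3*b^2 - 12*b + 1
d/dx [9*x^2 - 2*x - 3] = 18*x - 2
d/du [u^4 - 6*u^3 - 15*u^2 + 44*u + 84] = 4*u^3 - 18*u^2 - 30*u + 44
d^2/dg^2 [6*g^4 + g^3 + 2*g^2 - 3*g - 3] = 72*g^2 + 6*g + 4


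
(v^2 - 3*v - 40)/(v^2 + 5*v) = (v - 8)/v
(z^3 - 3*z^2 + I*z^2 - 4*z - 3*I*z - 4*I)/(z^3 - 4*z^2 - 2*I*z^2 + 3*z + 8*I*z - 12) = (z + 1)/(z - 3*I)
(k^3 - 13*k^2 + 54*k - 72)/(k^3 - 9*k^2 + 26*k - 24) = (k - 6)/(k - 2)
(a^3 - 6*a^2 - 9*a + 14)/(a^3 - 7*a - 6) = (a^2 - 8*a + 7)/(a^2 - 2*a - 3)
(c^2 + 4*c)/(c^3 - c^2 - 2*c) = (c + 4)/(c^2 - c - 2)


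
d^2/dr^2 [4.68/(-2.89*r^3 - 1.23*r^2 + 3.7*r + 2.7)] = ((81.1512*r + 11.5128)*(2.89*r^3 + 1.23*r^2 - 3.7*r - 2.7) - 4.68*(8.67*r^2 + 2.46*r - 3.7)*(17.34*r^2 + 4.92*r - 7.4))/(2.89*r^3 + 1.23*r^2 - 3.7*r - 2.7)^3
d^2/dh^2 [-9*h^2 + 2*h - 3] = -18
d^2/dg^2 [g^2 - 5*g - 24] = 2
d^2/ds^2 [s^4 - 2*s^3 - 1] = 12*s*(s - 1)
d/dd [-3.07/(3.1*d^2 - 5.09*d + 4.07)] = (19.034*d - 15.6263)/(3.1*d^2 - 5.09*d + 4.07)^2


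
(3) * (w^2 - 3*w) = 3*w^2 - 9*w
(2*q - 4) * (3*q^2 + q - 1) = 6*q^3 - 10*q^2 - 6*q + 4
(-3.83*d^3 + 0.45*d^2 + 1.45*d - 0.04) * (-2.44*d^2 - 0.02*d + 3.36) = 9.3452*d^5 - 1.0214*d^4 - 16.4158*d^3 + 1.5806*d^2 + 4.8728*d - 0.1344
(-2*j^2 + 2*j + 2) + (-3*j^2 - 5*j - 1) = -5*j^2 - 3*j + 1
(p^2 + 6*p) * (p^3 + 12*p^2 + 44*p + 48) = p^5 + 18*p^4 + 116*p^3 + 312*p^2 + 288*p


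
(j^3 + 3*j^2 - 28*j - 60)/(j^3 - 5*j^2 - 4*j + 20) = (j + 6)/(j - 2)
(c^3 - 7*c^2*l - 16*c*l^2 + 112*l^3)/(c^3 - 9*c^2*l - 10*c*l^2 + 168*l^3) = (c - 4*l)/(c - 6*l)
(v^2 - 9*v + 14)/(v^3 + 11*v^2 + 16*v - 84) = (v - 7)/(v^2 + 13*v + 42)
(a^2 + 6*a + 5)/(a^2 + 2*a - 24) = (a^2 + 6*a + 5)/(a^2 + 2*a - 24)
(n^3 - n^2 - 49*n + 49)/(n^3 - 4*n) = (n^3 - n^2 - 49*n + 49)/(n*(n^2 - 4))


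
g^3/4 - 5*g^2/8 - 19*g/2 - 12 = (g/4 + 1)*(g - 8)*(g + 3/2)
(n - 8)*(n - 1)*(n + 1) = n^3 - 8*n^2 - n + 8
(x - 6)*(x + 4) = x^2 - 2*x - 24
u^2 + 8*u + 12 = (u + 2)*(u + 6)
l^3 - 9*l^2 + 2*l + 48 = (l - 8)*(l - 3)*(l + 2)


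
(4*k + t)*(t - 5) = 4*k*t - 20*k + t^2 - 5*t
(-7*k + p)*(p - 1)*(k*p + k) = -7*k^2*p^2 + 7*k^2 + k*p^3 - k*p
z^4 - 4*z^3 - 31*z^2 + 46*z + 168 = (z - 7)*(z - 3)*(z + 2)*(z + 4)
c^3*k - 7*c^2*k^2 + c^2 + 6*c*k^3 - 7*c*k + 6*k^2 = (c - 6*k)*(c - k)*(c*k + 1)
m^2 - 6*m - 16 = (m - 8)*(m + 2)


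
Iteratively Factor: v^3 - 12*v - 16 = (v + 2)*(v^2 - 2*v - 8) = (v + 2)^2*(v - 4)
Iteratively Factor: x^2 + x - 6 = (x + 3)*(x - 2)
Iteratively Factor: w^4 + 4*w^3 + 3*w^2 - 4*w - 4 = (w + 2)*(w^3 + 2*w^2 - w - 2) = (w + 1)*(w + 2)*(w^2 + w - 2) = (w - 1)*(w + 1)*(w + 2)*(w + 2)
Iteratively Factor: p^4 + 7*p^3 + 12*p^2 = (p)*(p^3 + 7*p^2 + 12*p) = p^2*(p^2 + 7*p + 12) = p^2*(p + 3)*(p + 4)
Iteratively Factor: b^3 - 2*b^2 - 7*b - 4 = (b + 1)*(b^2 - 3*b - 4) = (b + 1)^2*(b - 4)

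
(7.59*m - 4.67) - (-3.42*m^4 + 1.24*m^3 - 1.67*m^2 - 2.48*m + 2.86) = 3.42*m^4 - 1.24*m^3 + 1.67*m^2 + 10.07*m - 7.53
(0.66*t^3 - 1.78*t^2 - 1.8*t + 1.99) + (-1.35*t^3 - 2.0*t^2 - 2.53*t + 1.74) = -0.69*t^3 - 3.78*t^2 - 4.33*t + 3.73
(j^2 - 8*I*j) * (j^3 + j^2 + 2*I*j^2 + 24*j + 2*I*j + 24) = j^5 + j^4 - 6*I*j^4 + 40*j^3 - 6*I*j^3 + 40*j^2 - 192*I*j^2 - 192*I*j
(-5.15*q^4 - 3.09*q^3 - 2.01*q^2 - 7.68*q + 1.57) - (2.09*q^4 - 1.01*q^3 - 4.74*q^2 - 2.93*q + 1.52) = -7.24*q^4 - 2.08*q^3 + 2.73*q^2 - 4.75*q + 0.05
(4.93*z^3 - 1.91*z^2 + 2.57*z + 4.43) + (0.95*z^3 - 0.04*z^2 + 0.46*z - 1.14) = 5.88*z^3 - 1.95*z^2 + 3.03*z + 3.29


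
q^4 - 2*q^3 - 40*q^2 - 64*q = q*(q - 8)*(q + 2)*(q + 4)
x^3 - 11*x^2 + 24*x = x*(x - 8)*(x - 3)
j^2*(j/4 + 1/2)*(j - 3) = j^4/4 - j^3/4 - 3*j^2/2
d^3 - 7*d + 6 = (d - 2)*(d - 1)*(d + 3)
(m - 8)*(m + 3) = m^2 - 5*m - 24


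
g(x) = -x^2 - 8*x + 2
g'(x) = -2*x - 8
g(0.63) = -3.44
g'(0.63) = -9.26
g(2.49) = -24.12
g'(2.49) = -12.98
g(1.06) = -7.60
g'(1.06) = -10.12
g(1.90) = -16.81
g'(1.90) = -11.80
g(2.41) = -23.09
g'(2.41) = -12.82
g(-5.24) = 16.46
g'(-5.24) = 2.48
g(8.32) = -133.78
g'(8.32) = -24.64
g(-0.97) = 8.82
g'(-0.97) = -6.06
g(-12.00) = -46.00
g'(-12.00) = 16.00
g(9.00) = -151.00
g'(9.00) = -26.00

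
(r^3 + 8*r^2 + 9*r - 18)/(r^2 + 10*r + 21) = (r^2 + 5*r - 6)/(r + 7)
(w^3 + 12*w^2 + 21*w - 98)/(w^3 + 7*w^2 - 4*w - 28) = (w + 7)/(w + 2)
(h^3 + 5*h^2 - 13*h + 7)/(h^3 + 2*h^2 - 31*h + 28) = (h - 1)/(h - 4)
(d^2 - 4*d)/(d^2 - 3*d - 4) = d/(d + 1)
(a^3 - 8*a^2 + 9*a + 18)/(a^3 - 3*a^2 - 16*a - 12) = (a - 3)/(a + 2)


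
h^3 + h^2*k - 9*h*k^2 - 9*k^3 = (h - 3*k)*(h + k)*(h + 3*k)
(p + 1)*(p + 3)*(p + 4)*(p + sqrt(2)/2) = p^4 + sqrt(2)*p^3/2 + 8*p^3 + 4*sqrt(2)*p^2 + 19*p^2 + 12*p + 19*sqrt(2)*p/2 + 6*sqrt(2)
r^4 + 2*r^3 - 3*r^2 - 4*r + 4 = (r - 1)^2*(r + 2)^2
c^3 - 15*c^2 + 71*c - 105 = (c - 7)*(c - 5)*(c - 3)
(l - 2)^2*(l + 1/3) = l^3 - 11*l^2/3 + 8*l/3 + 4/3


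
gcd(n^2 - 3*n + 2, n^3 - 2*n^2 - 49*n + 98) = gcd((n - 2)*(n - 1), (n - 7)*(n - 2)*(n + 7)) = n - 2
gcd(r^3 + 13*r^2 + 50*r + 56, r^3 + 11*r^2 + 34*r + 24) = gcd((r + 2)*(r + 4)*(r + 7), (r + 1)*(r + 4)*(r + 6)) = r + 4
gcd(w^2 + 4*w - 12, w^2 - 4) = w - 2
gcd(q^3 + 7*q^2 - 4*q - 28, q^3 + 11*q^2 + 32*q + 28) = q^2 + 9*q + 14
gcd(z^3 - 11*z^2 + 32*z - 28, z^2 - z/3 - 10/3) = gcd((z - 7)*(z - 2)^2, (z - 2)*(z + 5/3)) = z - 2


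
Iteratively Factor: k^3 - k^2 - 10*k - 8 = (k + 2)*(k^2 - 3*k - 4) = (k - 4)*(k + 2)*(k + 1)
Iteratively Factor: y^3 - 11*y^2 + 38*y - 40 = (y - 4)*(y^2 - 7*y + 10) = (y - 5)*(y - 4)*(y - 2)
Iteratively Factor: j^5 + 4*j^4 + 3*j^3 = (j)*(j^4 + 4*j^3 + 3*j^2) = j^2*(j^3 + 4*j^2 + 3*j) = j^2*(j + 1)*(j^2 + 3*j) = j^2*(j + 1)*(j + 3)*(j)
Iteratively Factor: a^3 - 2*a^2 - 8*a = (a - 4)*(a^2 + 2*a) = (a - 4)*(a + 2)*(a)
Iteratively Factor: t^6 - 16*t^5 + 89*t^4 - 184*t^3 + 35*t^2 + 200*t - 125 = (t - 1)*(t^5 - 15*t^4 + 74*t^3 - 110*t^2 - 75*t + 125) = (t - 5)*(t - 1)*(t^4 - 10*t^3 + 24*t^2 + 10*t - 25) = (t - 5)*(t - 1)^2*(t^3 - 9*t^2 + 15*t + 25) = (t - 5)^2*(t - 1)^2*(t^2 - 4*t - 5) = (t - 5)^3*(t - 1)^2*(t + 1)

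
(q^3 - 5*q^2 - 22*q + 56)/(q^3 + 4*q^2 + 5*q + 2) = (q^3 - 5*q^2 - 22*q + 56)/(q^3 + 4*q^2 + 5*q + 2)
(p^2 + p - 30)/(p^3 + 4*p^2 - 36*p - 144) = (p - 5)/(p^2 - 2*p - 24)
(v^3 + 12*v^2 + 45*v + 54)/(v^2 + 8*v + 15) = (v^2 + 9*v + 18)/(v + 5)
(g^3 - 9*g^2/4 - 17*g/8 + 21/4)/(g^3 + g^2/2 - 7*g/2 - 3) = (g - 7/4)/(g + 1)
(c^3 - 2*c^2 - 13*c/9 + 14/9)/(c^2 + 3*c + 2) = (c^2 - 3*c + 14/9)/(c + 2)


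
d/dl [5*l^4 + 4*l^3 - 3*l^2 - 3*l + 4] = 20*l^3 + 12*l^2 - 6*l - 3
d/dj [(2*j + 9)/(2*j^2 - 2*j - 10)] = (j^2 - j - (2*j - 1)*(2*j + 9)/2 - 5)/(-j^2 + j + 5)^2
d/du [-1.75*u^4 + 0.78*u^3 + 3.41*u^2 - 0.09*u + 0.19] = -7.0*u^3 + 2.34*u^2 + 6.82*u - 0.09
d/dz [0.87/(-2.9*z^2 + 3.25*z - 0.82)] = (5.046*z - 2.8275)/(2.9*z^2 - 3.25*z + 0.82)^2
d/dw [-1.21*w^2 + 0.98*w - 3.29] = 0.98 - 2.42*w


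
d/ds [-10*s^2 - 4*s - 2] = -20*s - 4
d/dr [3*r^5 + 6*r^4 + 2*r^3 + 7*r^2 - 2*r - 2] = 15*r^4 + 24*r^3 + 6*r^2 + 14*r - 2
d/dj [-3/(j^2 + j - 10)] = 3*(2*j + 1)/(j^2 + j - 10)^2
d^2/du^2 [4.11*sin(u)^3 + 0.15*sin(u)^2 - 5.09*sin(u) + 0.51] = 2.0075*sin(u) + 9.2475*sin(3*u) + 0.3*cos(2*u)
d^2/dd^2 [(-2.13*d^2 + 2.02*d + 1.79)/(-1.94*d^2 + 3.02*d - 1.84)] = (9.75354400000003*d^3 - 86.040552*d^2 + 106.187064*d - 27.89868)/(7.301384*d^6 - 34.098216*d^5 + 73.8558*d^4 - 92.22476*d^3 + 70.0488*d^2 - 30.673536*d + 6.229504)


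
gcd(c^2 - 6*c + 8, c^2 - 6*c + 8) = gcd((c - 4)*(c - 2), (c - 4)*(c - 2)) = c^2 - 6*c + 8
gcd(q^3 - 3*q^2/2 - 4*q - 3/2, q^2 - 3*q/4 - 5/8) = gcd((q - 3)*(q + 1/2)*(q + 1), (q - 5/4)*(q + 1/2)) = q + 1/2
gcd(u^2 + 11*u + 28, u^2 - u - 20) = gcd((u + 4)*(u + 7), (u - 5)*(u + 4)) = u + 4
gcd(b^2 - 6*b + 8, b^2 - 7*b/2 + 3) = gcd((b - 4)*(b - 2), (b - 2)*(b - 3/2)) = b - 2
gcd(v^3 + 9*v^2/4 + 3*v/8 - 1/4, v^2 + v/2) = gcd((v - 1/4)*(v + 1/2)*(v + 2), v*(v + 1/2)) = v + 1/2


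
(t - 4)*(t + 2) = t^2 - 2*t - 8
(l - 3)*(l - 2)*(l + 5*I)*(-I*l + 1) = -I*l^4 + 6*l^3 + 5*I*l^3 - 30*l^2 - I*l^2 + 36*l - 25*I*l + 30*I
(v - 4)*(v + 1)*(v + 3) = v^3 - 13*v - 12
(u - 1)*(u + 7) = u^2 + 6*u - 7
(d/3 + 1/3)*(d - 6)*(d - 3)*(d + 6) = d^4/3 - 2*d^3/3 - 13*d^2 + 24*d + 36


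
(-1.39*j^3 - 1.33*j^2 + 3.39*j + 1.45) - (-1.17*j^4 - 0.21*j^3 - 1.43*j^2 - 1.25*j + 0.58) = 1.17*j^4 - 1.18*j^3 + 0.0999999999999999*j^2 + 4.64*j + 0.87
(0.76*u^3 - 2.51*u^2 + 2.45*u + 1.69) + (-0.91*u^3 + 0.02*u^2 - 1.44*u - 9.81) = -0.15*u^3 - 2.49*u^2 + 1.01*u - 8.12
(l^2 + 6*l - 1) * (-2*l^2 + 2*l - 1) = -2*l^4 - 10*l^3 + 13*l^2 - 8*l + 1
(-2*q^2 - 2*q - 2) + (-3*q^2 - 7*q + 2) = -5*q^2 - 9*q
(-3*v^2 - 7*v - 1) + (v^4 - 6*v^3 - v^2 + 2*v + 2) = v^4 - 6*v^3 - 4*v^2 - 5*v + 1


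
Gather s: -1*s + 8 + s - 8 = 0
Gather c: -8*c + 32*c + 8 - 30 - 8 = 24*c - 30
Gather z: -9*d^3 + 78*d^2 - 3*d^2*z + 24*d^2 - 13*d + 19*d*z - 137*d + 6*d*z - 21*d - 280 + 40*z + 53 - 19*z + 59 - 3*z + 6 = -9*d^3 + 102*d^2 - 171*d + z*(-3*d^2 + 25*d + 18) - 162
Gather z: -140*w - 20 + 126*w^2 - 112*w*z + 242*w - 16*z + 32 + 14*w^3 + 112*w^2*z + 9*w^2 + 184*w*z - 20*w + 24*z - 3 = 14*w^3 + 135*w^2 + 82*w + z*(112*w^2 + 72*w + 8) + 9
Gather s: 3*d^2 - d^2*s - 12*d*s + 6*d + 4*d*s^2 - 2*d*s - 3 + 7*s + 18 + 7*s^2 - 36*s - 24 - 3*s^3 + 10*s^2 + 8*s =3*d^2 + 6*d - 3*s^3 + s^2*(4*d + 17) + s*(-d^2 - 14*d - 21) - 9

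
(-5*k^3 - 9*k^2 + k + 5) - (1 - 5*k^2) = -5*k^3 - 4*k^2 + k + 4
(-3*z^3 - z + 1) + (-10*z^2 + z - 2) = -3*z^3 - 10*z^2 - 1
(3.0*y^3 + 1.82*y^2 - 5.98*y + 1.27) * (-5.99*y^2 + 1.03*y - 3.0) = -17.97*y^5 - 7.8118*y^4 + 28.6948*y^3 - 19.2267*y^2 + 19.2481*y - 3.81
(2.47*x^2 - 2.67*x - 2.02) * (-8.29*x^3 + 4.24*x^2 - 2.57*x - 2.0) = -20.4763*x^5 + 32.6071*x^4 - 0.9229*x^3 - 6.6429*x^2 + 10.5314*x + 4.04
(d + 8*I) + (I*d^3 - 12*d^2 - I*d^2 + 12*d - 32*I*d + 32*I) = I*d^3 - 12*d^2 - I*d^2 + 13*d - 32*I*d + 40*I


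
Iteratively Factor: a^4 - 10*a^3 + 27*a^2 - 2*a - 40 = (a - 4)*(a^3 - 6*a^2 + 3*a + 10) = (a - 4)*(a - 2)*(a^2 - 4*a - 5) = (a - 4)*(a - 2)*(a + 1)*(a - 5)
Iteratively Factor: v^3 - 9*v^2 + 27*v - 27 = (v - 3)*(v^2 - 6*v + 9) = (v - 3)^2*(v - 3)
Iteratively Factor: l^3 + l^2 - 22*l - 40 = (l + 2)*(l^2 - l - 20) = (l - 5)*(l + 2)*(l + 4)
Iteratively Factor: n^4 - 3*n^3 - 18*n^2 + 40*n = (n - 5)*(n^3 + 2*n^2 - 8*n) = (n - 5)*(n - 2)*(n^2 + 4*n) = (n - 5)*(n - 2)*(n + 4)*(n)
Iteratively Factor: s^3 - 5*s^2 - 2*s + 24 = (s - 3)*(s^2 - 2*s - 8) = (s - 3)*(s + 2)*(s - 4)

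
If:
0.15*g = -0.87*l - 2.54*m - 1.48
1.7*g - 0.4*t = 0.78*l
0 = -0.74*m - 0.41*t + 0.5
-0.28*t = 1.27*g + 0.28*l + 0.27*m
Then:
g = -0.09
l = -1.02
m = -0.23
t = 1.63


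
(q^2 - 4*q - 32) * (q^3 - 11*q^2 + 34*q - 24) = q^5 - 15*q^4 + 46*q^3 + 192*q^2 - 992*q + 768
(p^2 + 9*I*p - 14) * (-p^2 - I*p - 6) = -p^4 - 10*I*p^3 + 17*p^2 - 40*I*p + 84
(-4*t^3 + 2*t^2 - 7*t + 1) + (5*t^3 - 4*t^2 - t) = t^3 - 2*t^2 - 8*t + 1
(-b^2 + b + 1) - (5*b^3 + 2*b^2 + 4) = -5*b^3 - 3*b^2 + b - 3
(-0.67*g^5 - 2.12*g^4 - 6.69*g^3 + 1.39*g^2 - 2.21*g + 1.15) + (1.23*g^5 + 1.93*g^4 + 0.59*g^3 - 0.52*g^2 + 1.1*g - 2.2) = 0.56*g^5 - 0.19*g^4 - 6.1*g^3 + 0.87*g^2 - 1.11*g - 1.05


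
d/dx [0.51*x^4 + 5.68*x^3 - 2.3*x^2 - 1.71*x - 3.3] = 2.04*x^3 + 17.04*x^2 - 4.6*x - 1.71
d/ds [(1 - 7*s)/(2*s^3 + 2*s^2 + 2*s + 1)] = (28*s^3 + 8*s^2 - 4*s - 9)/(4*s^6 + 8*s^5 + 12*s^4 + 12*s^3 + 8*s^2 + 4*s + 1)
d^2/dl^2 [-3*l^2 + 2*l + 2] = -6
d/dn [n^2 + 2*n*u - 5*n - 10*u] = 2*n + 2*u - 5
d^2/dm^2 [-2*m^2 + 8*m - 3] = -4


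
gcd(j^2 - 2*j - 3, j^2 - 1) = j + 1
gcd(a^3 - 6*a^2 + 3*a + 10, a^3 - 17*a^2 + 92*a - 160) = a - 5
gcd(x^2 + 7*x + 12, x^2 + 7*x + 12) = x^2 + 7*x + 12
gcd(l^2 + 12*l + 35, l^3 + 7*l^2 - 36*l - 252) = l + 7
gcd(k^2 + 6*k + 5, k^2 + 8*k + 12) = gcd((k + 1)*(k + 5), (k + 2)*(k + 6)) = 1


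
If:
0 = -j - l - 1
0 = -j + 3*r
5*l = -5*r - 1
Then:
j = -6/5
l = 1/5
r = -2/5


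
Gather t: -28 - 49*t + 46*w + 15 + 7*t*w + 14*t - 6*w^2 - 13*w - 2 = t*(7*w - 35) - 6*w^2 + 33*w - 15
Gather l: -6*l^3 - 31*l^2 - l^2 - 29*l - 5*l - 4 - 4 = -6*l^3 - 32*l^2 - 34*l - 8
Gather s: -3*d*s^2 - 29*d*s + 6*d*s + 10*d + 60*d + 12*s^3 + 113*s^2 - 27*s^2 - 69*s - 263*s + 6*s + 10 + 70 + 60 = 70*d + 12*s^3 + s^2*(86 - 3*d) + s*(-23*d - 326) + 140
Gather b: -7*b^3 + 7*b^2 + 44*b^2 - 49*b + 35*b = -7*b^3 + 51*b^2 - 14*b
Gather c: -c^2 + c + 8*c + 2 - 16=-c^2 + 9*c - 14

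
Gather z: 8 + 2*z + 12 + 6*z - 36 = 8*z - 16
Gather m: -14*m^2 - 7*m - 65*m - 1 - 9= -14*m^2 - 72*m - 10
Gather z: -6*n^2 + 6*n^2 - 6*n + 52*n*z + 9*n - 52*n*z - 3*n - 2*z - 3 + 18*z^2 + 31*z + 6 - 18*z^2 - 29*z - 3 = 0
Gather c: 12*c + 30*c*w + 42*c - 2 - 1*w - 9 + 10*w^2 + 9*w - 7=c*(30*w + 54) + 10*w^2 + 8*w - 18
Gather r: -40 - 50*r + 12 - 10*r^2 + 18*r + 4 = -10*r^2 - 32*r - 24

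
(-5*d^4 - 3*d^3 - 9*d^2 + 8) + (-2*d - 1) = -5*d^4 - 3*d^3 - 9*d^2 - 2*d + 7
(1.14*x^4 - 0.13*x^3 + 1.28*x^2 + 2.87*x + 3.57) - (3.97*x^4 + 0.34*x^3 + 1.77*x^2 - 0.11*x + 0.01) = -2.83*x^4 - 0.47*x^3 - 0.49*x^2 + 2.98*x + 3.56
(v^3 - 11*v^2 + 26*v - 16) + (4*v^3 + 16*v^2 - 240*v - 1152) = 5*v^3 + 5*v^2 - 214*v - 1168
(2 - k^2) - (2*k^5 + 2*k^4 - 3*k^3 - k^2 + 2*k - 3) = -2*k^5 - 2*k^4 + 3*k^3 - 2*k + 5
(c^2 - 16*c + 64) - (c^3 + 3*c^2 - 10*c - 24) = -c^3 - 2*c^2 - 6*c + 88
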